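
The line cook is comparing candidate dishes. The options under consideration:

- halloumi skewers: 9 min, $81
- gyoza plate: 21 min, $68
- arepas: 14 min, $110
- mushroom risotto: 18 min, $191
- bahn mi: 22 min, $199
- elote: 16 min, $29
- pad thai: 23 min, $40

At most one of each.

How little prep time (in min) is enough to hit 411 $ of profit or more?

49

Look for the lowest-prep combination reaching 411.
halloumi skewers + mushroom risotto + bahn mi reaches 471 using 49 min.
Below 49 min the best achievable stays under 411.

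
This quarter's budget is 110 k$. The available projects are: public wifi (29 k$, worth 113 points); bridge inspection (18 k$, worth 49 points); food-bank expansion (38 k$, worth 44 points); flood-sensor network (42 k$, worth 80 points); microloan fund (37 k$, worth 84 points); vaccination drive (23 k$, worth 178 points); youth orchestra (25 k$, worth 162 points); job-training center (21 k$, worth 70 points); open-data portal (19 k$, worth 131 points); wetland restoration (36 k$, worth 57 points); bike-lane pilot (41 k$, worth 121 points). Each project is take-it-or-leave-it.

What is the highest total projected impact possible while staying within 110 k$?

592

Greedy by ratio would take public wifi + vaccination drive + youth orchestra + open-data portal: 96 k$ used, total 584.
The 29 k$ tied up in public wifi is better spent on bike-lane pilot — total rises to 592 (108 k$).
The spare 2 k$ is too small for any remaining project, and no exchange beats 592.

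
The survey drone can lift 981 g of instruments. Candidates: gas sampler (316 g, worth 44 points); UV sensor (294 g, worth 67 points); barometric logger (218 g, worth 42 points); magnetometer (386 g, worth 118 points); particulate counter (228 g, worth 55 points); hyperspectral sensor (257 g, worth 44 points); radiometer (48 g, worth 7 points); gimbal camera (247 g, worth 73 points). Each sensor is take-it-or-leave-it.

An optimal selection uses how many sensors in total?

Optimal total is 265.
One optimal bundle: UV sensor + magnetometer + radiometer + gimbal camera (975 g).
Any selection reaching 265 contains exactly 4 sensors.

4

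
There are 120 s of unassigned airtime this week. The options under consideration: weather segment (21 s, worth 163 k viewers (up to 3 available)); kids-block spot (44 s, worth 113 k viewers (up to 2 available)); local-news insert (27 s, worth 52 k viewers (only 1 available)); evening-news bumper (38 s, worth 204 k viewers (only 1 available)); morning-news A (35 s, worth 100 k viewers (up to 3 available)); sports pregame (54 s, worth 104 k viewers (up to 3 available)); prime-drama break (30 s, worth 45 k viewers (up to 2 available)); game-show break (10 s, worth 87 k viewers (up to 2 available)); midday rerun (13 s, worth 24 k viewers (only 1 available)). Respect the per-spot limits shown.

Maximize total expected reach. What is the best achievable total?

780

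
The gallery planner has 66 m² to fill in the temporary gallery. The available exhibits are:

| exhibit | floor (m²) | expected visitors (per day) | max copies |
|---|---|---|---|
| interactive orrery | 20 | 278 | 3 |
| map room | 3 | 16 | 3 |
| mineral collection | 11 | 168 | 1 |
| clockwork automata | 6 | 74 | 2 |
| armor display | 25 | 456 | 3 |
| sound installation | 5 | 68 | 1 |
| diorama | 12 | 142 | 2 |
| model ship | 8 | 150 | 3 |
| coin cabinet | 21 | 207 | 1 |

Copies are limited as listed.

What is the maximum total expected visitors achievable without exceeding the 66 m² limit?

Taking the top-ratio exhibits first gives mineral collection + armor display + sound installation + 3×model ship for 1142 (65 m²).
Dropping mineral collection and sound installation and model ship frees 24 m²; slotting in armor display (25 m²) lifts the total to 1212 at 66 m².
That's the maximum — no swap from here does better than 1212.

1212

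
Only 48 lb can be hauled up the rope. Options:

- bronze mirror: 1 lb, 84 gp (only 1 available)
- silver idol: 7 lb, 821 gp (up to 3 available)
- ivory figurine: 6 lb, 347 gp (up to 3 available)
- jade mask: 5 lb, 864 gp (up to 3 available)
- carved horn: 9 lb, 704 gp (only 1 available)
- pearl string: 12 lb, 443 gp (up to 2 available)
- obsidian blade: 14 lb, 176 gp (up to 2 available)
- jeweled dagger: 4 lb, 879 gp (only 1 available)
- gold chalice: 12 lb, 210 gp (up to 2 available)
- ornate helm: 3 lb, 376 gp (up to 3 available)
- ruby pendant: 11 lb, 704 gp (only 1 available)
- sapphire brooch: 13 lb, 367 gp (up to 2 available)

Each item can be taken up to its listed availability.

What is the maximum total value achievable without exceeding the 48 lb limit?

Density check — jeweled dagger 219.75, jade mask 172.80, ornate helm 125.33, silver idol 117.29 are the best per lb.
Filling by ratio: bronze mirror + 2×silver idol + 3×jade mask + jeweled dagger + 3×ornate helm for 6325, with 5 lb left unused.
The 3 lb tied up in ornate helm is better spent on silver idol — total rises to 6770 (47 lb).

6770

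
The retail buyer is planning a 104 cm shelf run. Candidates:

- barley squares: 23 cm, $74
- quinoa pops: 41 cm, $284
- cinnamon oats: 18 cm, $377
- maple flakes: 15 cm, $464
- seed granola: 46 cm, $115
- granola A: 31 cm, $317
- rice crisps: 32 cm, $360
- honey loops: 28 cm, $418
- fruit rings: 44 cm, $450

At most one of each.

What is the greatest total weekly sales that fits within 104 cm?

1619

By weekly sales per cm: maple flakes 30.93, cinnamon oats 20.94, honey loops 14.93, rice crisps 11.25 lead.
Best packing: cinnamon oats + maple flakes + rice crisps + honey loops — 93 cm, 1619 total.
The closest alternative, cinnamon oats + maple flakes + granola A + honey loops, reaches only 1576.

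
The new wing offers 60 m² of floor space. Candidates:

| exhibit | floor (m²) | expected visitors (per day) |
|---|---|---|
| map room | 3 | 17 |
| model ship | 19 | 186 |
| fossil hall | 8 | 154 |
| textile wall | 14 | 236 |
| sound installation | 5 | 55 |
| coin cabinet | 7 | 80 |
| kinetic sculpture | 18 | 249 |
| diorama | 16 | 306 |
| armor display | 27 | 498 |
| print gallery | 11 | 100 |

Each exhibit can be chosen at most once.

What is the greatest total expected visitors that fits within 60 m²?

1057

Taking the top-ratio exhibits first gives fossil hall + coin cabinet + diorama + armor display for 1038 (58 m²).
Dropping fossil hall and coin cabinet frees 15 m²; slotting in map room + textile wall (17 m²) lifts the total to 1057 at 60 m².
Every other selection either busts 60 m² or fails to beat 1057.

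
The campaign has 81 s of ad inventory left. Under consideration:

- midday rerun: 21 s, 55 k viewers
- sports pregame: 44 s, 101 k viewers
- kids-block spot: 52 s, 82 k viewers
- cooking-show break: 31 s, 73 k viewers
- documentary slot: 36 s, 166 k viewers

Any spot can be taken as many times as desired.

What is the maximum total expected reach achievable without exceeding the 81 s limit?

2×documentary slot uses 72 of the 81 s and totals 332.
Nothing else within 81 s beats 332.

332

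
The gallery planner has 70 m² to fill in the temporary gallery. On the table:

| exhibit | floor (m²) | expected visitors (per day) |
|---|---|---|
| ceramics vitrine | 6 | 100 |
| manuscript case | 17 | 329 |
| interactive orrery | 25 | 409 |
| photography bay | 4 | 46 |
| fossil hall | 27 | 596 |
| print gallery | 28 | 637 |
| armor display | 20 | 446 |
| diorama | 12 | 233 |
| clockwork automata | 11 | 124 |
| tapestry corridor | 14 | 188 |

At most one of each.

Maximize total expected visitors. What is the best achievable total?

Taking the top-ratio exhibits first gives ceramics vitrine + photography bay + print gallery + armor display + diorama for 1462 (70 m²).
Reworking the packing: ceramics vitrine + manuscript case + fossil hall + armor display uses 70 m² and improves the total to 1471.
Next best is fossil hall + print gallery + diorama at 1466 (67 m²) — short by 5.

1471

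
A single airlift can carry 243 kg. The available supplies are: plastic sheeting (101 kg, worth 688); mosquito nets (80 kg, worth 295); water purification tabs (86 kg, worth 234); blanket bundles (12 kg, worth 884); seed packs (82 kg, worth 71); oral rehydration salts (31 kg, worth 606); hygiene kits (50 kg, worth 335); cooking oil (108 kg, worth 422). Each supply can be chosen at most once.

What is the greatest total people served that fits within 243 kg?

2513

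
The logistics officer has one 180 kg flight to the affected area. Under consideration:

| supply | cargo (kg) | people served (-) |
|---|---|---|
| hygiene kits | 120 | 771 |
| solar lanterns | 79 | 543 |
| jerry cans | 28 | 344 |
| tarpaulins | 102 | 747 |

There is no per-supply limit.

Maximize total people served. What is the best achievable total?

2064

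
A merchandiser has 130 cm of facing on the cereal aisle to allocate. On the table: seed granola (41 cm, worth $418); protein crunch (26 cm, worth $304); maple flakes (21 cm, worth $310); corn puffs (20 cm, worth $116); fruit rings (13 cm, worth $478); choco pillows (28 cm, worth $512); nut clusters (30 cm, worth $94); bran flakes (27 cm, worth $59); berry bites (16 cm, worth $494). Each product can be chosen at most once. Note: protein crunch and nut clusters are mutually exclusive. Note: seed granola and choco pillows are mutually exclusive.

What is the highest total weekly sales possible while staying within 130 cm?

The ratio ordering already packs tightly: protein crunch + maple flakes + corn puffs + fruit rings + choco pillows + berry bites, 124 cm, 2214.
Runner-up protein crunch + maple flakes + fruit rings + choco pillows + berry bites tops out at 2098.

2214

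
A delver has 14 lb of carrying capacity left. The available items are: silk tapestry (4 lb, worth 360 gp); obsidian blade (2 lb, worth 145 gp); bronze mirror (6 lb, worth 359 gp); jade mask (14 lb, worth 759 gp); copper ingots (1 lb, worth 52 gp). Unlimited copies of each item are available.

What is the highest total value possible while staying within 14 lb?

By value per lb: silk tapestry 90.00, obsidian blade 72.50, bronze mirror 59.83, jade mask 54.21 lead.
Best packing: 3×silk tapestry + obsidian blade — 14 lb, 1225 total.

1225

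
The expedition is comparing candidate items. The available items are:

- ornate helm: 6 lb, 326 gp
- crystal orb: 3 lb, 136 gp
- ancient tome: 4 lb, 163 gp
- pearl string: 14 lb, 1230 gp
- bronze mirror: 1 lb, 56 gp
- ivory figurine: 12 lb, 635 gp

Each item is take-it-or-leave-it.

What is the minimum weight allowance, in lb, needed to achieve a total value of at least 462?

Need the lightest bundle worth ≥ 462.
ornate helm + crystal orb: 462 value at 9 lb.
Any bundle with less than 9 lb falls short of 462.

9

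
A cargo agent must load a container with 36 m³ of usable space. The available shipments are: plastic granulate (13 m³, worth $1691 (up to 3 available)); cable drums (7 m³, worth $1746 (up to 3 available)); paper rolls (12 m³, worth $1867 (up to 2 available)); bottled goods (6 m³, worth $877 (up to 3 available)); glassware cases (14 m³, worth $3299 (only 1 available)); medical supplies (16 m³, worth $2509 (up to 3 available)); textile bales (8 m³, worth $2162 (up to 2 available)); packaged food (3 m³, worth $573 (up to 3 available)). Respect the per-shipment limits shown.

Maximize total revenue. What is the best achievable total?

Density check — textile bales 270.25, cable drums 249.43, glassware cases 235.64 are the best per m³.
Taking 2×cable drums + 2×textile bales + 2×packaged food: 36 m³ used, 8962 in revenue.

8962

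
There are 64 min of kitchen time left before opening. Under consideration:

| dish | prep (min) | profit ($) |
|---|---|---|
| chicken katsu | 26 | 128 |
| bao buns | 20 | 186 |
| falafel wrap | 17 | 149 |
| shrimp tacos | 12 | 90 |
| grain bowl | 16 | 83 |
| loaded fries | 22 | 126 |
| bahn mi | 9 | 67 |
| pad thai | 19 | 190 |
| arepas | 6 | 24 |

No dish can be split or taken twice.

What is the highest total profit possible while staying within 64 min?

549

Bao buns + falafel wrap + pad thai + arepas uses 62 of the 64 min and totals 549.
An exhaustive check of the 512 subsets confirms 549.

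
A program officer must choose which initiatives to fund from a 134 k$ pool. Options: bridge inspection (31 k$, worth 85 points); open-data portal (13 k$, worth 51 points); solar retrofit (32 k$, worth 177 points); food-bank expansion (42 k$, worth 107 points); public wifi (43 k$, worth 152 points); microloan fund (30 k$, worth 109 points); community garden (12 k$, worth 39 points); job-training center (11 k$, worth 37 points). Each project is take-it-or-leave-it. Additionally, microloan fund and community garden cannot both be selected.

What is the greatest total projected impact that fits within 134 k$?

526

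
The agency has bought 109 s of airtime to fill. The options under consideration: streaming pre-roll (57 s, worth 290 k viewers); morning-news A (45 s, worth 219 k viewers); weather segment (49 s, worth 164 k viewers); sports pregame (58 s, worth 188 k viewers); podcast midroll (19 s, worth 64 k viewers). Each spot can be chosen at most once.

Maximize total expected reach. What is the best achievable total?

509

By expected reach per s: streaming pre-roll 5.09, morning-news A 4.87, podcast midroll 3.37 lead.
Streaming pre-roll + morning-news A uses 102 of the 109 s and totals 509.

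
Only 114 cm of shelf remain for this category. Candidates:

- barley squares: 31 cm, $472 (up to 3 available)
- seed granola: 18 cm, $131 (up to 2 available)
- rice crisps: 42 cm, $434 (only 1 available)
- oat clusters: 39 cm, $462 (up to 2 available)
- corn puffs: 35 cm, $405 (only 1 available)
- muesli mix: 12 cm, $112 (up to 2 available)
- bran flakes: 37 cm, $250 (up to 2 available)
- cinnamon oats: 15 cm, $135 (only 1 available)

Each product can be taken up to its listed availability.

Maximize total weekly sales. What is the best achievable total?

By weekly sales per cm: barley squares 15.23, oat clusters 11.85, corn puffs 11.57, rice crisps 10.33 lead.
Greedy by ratio would take 3×barley squares + muesli mix: 105 cm used, total 1528.
Replace muesli mix with cinnamon oats: the trade gains 23 net, giving 1551 at 108 cm.

1551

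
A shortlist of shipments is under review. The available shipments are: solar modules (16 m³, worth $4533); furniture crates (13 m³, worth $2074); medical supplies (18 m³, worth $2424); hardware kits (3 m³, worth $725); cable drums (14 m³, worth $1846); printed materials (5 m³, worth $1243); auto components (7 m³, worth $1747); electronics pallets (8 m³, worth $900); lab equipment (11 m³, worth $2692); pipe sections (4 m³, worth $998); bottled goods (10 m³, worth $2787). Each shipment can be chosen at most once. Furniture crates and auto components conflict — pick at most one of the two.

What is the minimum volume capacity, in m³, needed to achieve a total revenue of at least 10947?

41

Minimise m³ subject to total revenue ≥ 10947.
solar modules + hardware kits + printed materials + auto components + bottled goods: 11035 revenue at 41 m³.
No combination under 41 m³ hits 10947.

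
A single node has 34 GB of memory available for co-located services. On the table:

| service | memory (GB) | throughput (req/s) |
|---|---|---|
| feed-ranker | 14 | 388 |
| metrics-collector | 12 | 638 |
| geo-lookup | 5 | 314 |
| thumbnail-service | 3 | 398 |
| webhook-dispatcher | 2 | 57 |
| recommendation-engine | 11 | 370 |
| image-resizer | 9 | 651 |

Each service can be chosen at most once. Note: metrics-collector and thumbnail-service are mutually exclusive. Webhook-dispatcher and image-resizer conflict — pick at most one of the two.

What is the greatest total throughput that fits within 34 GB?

1751

Taking feed-ranker + geo-lookup + thumbnail-service + image-resizer: 31 GB used, 1751 in throughput.
An exhaustive check of the 128 subsets confirms 1751.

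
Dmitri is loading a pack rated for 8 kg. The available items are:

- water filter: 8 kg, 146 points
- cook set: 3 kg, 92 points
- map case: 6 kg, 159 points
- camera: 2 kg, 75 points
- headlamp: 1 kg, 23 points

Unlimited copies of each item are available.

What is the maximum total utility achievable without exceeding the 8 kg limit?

Ranking by ratio (utility/kg): camera 37.50, cook set 30.67, map case 26.50.
The ratio ordering already packs tightly: 4×camera, 8 kg, 300.
No other feasible combination exceeds 300.

300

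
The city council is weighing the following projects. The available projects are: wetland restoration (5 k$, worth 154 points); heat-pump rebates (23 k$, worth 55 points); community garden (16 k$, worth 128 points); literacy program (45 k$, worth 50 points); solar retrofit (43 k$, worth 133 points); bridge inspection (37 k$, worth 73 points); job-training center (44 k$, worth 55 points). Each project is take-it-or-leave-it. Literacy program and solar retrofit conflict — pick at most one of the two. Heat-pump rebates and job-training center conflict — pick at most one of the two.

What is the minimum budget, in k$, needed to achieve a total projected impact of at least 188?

Need the lightest bundle worth ≥ 188.
Taking wetland restoration + community garden gives 282 (≥ 188) for 21 k$.
Any bundle with less than 21 k$ falls short of 188.

21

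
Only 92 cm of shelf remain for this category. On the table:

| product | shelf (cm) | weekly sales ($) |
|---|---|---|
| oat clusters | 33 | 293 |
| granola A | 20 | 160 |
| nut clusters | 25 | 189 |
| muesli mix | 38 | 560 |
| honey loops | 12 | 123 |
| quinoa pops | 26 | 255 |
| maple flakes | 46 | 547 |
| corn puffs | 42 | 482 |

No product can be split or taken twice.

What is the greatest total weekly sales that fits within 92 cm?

1165

The ratio heuristic lands on muesli mix + maple flakes (1107) but leaves 8 cm idle.
Replace maple flakes with honey loops + corn puffs: the trade gains 58 net, giving 1165 at 92 cm.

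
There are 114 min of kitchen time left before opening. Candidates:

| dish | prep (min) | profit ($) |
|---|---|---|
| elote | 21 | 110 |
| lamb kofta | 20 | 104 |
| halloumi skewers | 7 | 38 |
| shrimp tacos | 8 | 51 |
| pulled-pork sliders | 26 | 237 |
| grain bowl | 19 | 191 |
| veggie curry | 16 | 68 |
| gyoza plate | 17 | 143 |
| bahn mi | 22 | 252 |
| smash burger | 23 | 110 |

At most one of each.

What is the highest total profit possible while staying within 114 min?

The ratio heuristic lands on halloumi skewers + shrimp tacos + pulled-pork sliders + grain bowl + gyoza plate + bahn mi (912) but leaves 15 min idle.
Replace halloumi skewers with elote: the trade gains 72 net, giving 984 at 113 min.
An exhaustive check of the 1024 subsets confirms 984.

984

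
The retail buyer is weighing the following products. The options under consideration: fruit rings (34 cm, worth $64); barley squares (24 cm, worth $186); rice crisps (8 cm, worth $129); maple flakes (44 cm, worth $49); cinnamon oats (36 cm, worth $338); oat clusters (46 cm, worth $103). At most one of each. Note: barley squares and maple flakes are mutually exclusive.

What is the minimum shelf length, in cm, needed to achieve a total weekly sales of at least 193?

32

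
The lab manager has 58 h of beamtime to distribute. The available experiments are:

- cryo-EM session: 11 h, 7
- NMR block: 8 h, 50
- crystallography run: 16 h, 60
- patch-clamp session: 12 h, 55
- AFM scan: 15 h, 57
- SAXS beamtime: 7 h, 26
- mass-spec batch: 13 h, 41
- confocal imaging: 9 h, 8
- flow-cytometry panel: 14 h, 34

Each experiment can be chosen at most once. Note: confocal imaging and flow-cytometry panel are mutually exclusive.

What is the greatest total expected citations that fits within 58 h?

By expected citations per h: NMR block 6.25, patch-clamp session 4.58, AFM scan 3.80 lead.
The ratio ordering already packs tightly: NMR block + crystallography run + patch-clamp session + AFM scan + SAXS beamtime, 58 h, 248.
Runner-up NMR block + crystallography run + patch-clamp session + SAXS beamtime + mass-spec batch tops out at 232.

248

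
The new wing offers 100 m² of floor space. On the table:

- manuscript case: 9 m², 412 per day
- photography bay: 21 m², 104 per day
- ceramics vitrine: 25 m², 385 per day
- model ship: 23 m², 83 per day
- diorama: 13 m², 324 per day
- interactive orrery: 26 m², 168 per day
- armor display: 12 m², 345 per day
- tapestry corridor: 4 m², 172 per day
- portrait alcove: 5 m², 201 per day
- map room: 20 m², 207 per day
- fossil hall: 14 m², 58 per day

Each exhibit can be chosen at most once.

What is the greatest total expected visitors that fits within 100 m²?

The ratio ordering already packs tightly: manuscript case + ceramics vitrine + diorama + armor display + tapestry corridor + portrait alcove + map room, 88 m², 2046.

2046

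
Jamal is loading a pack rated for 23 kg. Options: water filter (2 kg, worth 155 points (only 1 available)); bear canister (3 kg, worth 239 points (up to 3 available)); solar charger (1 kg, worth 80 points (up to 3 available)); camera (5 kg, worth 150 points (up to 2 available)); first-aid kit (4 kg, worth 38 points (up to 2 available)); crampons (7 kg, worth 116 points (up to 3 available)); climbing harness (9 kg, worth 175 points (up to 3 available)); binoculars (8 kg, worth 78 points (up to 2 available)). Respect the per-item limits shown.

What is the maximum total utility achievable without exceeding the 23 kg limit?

1332

Taking the top-ratio items first gives water filter + 3×bear canister + 3×solar charger + camera + first-aid kit for 1300 (23 kg).
The 5 kg tied up in solar charger and first-aid kit is better spent on camera — total rises to 1332 (23 kg).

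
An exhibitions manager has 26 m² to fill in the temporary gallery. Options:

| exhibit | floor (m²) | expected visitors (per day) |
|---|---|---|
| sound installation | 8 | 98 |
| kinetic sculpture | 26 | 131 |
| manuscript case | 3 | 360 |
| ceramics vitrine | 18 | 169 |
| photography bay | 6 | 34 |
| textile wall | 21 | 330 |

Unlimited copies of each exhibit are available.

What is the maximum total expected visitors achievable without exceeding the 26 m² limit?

2880

Best packing: 8×manuscript case — 24 m², 2880 total.
The spare 2 m² is too small for any remaining exhibit, and no exchange beats 2880.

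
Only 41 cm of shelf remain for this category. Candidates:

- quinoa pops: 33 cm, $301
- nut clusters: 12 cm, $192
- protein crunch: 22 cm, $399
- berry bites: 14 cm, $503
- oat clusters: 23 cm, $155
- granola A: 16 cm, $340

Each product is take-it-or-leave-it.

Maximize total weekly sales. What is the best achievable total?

Ranking by ratio (weekly sales/cm): berry bites 35.93, granola A 21.25, protein crunch 18.14.
Taking the top-ratio products first gives berry bites + granola A for 843 (30 cm).
Dropping granola A frees 16 cm; slotting in protein crunch (22 cm) lifts the total to 902 at 36 cm.
Next best is berry bites + granola A at 843 (30 cm) — short by 59.

902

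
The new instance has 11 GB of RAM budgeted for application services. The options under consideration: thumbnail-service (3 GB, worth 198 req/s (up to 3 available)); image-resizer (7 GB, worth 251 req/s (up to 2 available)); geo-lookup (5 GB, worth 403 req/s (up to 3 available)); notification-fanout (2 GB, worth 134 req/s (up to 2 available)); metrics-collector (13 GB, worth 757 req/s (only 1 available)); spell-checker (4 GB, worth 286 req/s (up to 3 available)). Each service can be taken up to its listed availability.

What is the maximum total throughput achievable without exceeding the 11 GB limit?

A density-first pass picks 2×geo-lookup — 806 at 10 GB.
Replace geo-lookup with notification-fanout + spell-checker: the trade gains 17 net, giving 823 at 11 GB.
No other feasible combination exceeds 823.

823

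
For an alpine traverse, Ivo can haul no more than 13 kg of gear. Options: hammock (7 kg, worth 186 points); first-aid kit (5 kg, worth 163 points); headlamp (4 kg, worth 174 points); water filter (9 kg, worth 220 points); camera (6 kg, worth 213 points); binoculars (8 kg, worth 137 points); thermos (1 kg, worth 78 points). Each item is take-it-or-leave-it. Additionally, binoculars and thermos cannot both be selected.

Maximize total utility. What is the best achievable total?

465

Ranking by ratio (utility/kg): thermos 78.00, headlamp 43.50, camera 35.50.
Best packing: headlamp + camera + thermos — 11 kg, 465 total.
Next best is first-aid kit + camera + thermos at 454 (12 kg) — short by 11.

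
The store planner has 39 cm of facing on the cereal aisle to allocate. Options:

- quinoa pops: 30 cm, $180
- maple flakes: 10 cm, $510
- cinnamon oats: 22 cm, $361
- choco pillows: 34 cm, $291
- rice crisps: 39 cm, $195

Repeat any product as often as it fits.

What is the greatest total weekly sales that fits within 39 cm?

1530

Ranking by ratio (weekly sales/cm): maple flakes 51.00, cinnamon oats 16.41, choco pillows 8.56, quinoa pops 6.00.
The ratio ordering already packs tightly: 3×maple flakes, 30 cm, 1530.
Every other selection either busts 39 cm or fails to beat 1530.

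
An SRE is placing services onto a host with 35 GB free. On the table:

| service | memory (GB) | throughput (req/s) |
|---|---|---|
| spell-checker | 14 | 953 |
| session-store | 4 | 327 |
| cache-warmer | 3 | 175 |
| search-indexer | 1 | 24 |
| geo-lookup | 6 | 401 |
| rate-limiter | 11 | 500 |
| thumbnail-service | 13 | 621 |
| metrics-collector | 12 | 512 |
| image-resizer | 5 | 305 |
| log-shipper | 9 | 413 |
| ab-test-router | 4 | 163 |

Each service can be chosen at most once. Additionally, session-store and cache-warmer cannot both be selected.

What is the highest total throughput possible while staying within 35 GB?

2181

Best packing: spell-checker + session-store + geo-lookup + rate-limiter — 35 GB, 2181 total.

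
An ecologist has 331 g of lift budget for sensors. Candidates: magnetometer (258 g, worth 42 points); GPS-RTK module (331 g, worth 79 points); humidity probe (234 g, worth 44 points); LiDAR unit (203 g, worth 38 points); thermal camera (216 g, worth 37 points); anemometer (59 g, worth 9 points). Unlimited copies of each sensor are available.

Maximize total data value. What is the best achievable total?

79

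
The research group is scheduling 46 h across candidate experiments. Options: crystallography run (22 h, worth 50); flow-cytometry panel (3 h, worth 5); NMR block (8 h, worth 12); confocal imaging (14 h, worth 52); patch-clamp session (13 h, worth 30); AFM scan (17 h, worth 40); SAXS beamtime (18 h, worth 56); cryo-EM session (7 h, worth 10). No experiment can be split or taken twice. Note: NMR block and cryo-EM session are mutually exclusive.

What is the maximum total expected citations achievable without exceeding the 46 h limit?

138

Ranking by ratio (expected citations/h): confocal imaging 3.71, SAXS beamtime 3.11, AFM scan 2.35, patch-clamp session 2.31.
Taking confocal imaging + patch-clamp session + SAXS beamtime: 45 h used, 138 in expected citations.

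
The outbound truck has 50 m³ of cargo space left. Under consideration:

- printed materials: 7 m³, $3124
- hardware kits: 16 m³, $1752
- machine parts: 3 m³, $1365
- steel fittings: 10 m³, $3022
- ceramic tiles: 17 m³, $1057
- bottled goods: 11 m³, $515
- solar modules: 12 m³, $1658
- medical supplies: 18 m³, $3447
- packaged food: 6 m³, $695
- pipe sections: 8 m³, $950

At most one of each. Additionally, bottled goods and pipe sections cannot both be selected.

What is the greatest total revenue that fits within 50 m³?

12616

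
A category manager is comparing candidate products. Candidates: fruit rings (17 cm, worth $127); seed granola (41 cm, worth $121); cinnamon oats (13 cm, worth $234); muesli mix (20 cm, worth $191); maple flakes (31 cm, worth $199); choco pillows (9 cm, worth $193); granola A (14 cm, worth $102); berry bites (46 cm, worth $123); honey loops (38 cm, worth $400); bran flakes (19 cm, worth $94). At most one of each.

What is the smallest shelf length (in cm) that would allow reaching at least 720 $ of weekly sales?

Look for the lowest-shelf combination reaching 720.
cinnamon oats + muesli mix + choco pillows + granola A: 720 weekly sales at 56 cm.
Below 56 cm the best achievable stays under 720.

56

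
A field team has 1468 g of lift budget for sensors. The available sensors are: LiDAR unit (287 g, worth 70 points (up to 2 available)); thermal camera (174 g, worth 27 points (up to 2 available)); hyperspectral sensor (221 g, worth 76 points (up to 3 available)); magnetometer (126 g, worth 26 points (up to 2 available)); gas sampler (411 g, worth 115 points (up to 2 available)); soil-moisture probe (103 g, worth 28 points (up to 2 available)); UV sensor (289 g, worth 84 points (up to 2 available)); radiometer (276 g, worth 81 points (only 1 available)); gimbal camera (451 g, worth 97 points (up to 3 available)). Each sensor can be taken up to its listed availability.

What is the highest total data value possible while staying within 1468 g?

A density-first pass picks 3×hyperspectral sensor + 2×soil-moisture probe + UV sensor + radiometer — 449 at 1434 g.
The 379 g tied up in soil-moisture probe and radiometer is better spent on gas sampler — total rises to 455 (1466 g).
The spare 2 g is too small for any remaining sensor, and no exchange beats 455.

455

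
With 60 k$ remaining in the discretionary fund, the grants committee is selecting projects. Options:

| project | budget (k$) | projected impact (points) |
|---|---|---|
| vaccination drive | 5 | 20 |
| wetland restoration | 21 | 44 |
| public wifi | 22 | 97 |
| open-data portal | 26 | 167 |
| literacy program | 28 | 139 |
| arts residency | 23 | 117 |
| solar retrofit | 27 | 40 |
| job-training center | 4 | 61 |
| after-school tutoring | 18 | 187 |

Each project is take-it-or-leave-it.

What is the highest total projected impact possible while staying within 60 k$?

Taking vaccination drive + open-data portal + job-training center + after-school tutoring: 53 k$ used, 435 in projected impact.

435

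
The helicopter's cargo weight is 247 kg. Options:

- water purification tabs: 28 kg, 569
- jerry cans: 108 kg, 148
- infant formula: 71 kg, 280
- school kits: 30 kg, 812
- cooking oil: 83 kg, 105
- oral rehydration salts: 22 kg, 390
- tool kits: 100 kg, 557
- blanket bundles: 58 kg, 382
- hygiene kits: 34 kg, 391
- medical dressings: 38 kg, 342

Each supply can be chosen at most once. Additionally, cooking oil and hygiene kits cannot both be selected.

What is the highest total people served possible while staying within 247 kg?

Best packing: water purification tabs + school kits + oral rehydration salts + blanket bundles + hygiene kits + medical dressings — 210 kg, 2886 total.
The closest alternative, water purification tabs + infant formula + school kits + oral rehydration salts + blanket bundles + hygiene kits, reaches only 2824.

2886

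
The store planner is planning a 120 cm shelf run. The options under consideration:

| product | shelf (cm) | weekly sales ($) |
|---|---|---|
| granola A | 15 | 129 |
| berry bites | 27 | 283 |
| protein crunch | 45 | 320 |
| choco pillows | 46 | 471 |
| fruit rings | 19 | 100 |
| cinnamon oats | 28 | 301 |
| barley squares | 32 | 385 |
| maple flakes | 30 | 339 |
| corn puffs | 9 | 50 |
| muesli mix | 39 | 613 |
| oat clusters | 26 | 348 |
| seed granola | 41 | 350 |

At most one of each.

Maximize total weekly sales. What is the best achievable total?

1545

Ranking by ratio (weekly sales/cm): muesli mix 15.72, oat clusters 13.38, barley squares 12.03, maple flakes 11.30.
The ratio heuristic lands on granola A + barley squares + muesli mix + oat clusters (1475) but leaves 8 cm idle.
The 47 cm tied up in granola A and barley squares is better spent on berry bites + cinnamon oats — total rises to 1545 (120 cm).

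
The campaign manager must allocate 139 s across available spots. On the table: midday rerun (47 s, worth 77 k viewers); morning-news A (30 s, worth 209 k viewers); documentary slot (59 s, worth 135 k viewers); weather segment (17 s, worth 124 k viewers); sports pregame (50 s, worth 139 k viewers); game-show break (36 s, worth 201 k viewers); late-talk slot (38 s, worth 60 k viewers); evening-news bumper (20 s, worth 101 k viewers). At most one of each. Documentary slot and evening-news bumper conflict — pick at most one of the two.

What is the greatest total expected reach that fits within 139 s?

673

Density check — weather segment 7.29, morning-news A 6.97, game-show break 5.58, evening-news bumper 5.05 are the best per s.
The ratio heuristic lands on morning-news A + weather segment + game-show break + evening-news bumper (635) but leaves 36 s idle.
Dropping evening-news bumper frees 20 s; slotting in sports pregame (50 s) lifts the total to 673 at 133 s.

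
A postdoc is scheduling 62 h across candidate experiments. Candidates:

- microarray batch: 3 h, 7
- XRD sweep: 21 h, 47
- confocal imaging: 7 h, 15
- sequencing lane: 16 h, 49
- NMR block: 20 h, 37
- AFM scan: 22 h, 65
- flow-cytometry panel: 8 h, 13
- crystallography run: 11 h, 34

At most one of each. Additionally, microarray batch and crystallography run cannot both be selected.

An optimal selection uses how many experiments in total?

Optimal total is 168.
For example microarray batch + XRD sweep + sequencing lane + AFM scan achieves it, using 62 h.
Every optimal selection uses 4 experiments.

4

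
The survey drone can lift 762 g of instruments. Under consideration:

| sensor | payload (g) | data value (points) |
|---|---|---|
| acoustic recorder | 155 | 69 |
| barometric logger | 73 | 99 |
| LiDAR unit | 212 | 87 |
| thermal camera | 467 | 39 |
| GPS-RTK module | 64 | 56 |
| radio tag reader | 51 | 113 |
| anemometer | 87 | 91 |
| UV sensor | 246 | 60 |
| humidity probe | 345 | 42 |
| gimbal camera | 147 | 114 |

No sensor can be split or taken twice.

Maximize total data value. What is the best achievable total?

Ranking by ratio (data value/g): radio tag reader 2.22, barometric logger 1.36, anemometer 1.05, GPS-RTK module 0.88.
The ratio heuristic lands on acoustic recorder + barometric logger + GPS-RTK module + radio tag reader + anemometer + gimbal camera (542) but leaves 185 g idle.
The 64 g tied up in GPS-RTK module is better spent on LiDAR unit — total rises to 573 (725 g).
Next best is barometric logger + LiDAR unit + GPS-RTK module + radio tag reader + anemometer + gimbal camera at 560 (634 g) — short by 13.

573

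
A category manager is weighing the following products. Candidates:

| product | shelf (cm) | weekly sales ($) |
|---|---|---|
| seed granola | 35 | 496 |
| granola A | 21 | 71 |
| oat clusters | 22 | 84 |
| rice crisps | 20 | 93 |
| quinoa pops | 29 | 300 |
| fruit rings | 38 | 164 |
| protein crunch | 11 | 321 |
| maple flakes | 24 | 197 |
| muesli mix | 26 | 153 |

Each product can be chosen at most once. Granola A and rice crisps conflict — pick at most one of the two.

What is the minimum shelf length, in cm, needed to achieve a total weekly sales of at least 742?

Need the lightest bundle worth ≥ 742.
Taking seed granola + protein crunch gives 817 (≥ 742) for 46 cm.
Any bundle with less than 46 cm falls short of 742.

46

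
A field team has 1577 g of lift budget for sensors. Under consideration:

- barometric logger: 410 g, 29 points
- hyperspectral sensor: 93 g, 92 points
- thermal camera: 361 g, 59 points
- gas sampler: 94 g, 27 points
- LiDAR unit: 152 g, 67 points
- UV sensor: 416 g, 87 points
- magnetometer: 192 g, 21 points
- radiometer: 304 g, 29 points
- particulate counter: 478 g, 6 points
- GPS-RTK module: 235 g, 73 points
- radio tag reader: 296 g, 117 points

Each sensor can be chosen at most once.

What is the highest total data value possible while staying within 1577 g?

495

Density check — hyperspectral sensor 0.99, LiDAR unit 0.44, radio tag reader 0.40, GPS-RTK module 0.31 are the best per g.
Greedy by ratio would take hyperspectral sensor + gas sampler + LiDAR unit + UV sensor + magnetometer + GPS-RTK module + radio tag reader: 1478 g used, total 484.
Dropping gas sampler and magnetometer frees 286 g; slotting in thermal camera (361 g) lifts the total to 495 at 1553 g.
Next best is hyperspectral sensor + gas sampler + LiDAR unit + UV sensor + magnetometer + GPS-RTK module + radio tag reader at 484 (1478 g) — short by 11.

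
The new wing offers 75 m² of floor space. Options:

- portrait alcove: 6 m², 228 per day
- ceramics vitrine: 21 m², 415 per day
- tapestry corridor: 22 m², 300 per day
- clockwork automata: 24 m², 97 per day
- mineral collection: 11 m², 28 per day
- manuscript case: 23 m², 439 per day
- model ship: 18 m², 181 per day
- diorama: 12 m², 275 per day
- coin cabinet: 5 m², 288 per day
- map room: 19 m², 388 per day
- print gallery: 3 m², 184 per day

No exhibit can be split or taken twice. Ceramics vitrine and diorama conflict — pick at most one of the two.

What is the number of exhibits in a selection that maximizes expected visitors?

Best achievable expected visitors is 1802.
One optimal bundle: portrait alcove + manuscript case + diorama + coin cabinet + map room + print gallery (68 m²).
Every optimal selection uses 6 exhibits.

6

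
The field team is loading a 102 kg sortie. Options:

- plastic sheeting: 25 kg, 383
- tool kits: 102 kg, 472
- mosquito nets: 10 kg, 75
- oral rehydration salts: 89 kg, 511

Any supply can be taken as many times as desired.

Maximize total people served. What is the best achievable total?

1532

Taking 4×plastic sheeting: 100 kg used, 1532 in people served.
Every other selection either busts 102 kg or fails to beat 1532.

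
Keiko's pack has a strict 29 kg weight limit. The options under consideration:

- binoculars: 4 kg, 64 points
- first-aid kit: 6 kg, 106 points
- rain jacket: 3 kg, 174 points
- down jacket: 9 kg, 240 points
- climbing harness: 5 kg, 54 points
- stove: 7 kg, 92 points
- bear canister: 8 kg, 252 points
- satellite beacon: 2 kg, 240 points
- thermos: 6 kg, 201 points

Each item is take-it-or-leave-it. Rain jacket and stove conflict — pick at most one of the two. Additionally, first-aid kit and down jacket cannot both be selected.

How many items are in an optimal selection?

5

Best achievable utility is 1107.
rain jacket + down jacket + bear canister + satellite beacon + thermos hits 1107 at 28 kg.
Any selection reaching 1107 contains exactly 5 items.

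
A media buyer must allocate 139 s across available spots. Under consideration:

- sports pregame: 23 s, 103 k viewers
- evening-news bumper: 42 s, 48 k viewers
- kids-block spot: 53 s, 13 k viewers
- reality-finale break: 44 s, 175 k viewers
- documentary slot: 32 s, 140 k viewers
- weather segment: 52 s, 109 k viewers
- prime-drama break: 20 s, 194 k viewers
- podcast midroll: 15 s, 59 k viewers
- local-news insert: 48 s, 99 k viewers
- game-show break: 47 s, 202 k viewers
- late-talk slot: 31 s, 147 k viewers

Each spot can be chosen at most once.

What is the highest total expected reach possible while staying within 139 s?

Ranking by ratio (expected reach/s): prime-drama break 9.70, late-talk slot 4.74, sports pregame 4.48.
Taking the top-ratio spots first gives sports pregame + documentary slot + prime-drama break + podcast midroll + late-talk slot for 643 (121 s).
Replace documentary slot with game-show break: the trade gains 62 net, giving 705 at 136 s.
An exhaustive check of the 2048 subsets confirms 705.

705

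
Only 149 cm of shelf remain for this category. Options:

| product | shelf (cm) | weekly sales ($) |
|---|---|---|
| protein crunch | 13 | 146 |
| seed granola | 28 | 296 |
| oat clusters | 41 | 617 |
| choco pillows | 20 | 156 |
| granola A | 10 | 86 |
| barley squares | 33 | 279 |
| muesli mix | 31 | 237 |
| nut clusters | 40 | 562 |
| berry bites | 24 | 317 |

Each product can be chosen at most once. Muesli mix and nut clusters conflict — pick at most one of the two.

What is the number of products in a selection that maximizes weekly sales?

5

Best achievable weekly sales is 1938.
protein crunch + seed granola + oat clusters + nut clusters + berry bites hits 1938 at 146 cm.
All optima have 5 products.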